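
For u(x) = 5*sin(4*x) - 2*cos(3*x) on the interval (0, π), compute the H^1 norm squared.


||u||_{H^1(0,π)}^2 = -1600/7 + 465*π/2

u'(x) = 6*sin(3*x) + 20*cos(4*x).
Expand u² and (u')² and integrate term by term on (0, π), using: for integers n ≥ 1, ∫_0^π sin²(nx) dx = ∫_0^π cos²(nx) dx = π/2; for n ≠ n', ∫_0^π sin(nx)sin(n'x) dx = ∫_0^π cos(nx)cos(n'x) dx = 0; and by product-to-sum, ∫_0^π sin(nx)cos(n'x) dx = ½∫_0^π [sin((n+n')x) + sin((n−n')x)] dx, which is 0 when n+n' is even and 2n/(n²−n'²) when n+n' is odd (it need not vanish on (0, π)).
  u² squared terms: (-2)²·∫cos(3x)² dx = 4·π/2 = 2*π;  (5)²·∫sin(4x)² dx = 25·π/2 = 25*π/2.
  u² cross terms: 2·(-2)·(5)·∫cos(3x)·sin(4x) dx = -20·(8/7) = -160/7.
  So ∫_0^π u² dx = 2*π + 25*π/2 − 160/7 = -160/7 + 29*π/2.
  (u')² squared terms: (6)²·∫sin(3x)² dx = 36·π/2 = 18*π;  (20)²·∫cos(4x)² dx = 400·π/2 = 200*π.
  (u')² cross terms: 2·(6)·(20)·∫sin(3x)·cos(4x) dx = 240·(-6/7) = -1440/7.
  So ∫_0^π (u')² dx = 18*π + 200*π − 1440/7 = -1440/7 + 218*π.
||u||_{H^1}^2 = (-160/7 + 29*π/2) + (-1440/7 + 218*π) = -1600/7 + 465*π/2.


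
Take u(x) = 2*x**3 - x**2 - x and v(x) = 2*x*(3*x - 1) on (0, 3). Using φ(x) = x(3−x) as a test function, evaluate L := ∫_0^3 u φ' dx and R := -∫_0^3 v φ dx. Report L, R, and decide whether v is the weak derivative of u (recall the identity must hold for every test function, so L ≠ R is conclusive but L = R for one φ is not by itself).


LHS = -549/10, RHS = -297/5. No, v is not the weak derivative of u.

u(x) = 2*x**3 - x**2 - x, classical derivative u'(x) = 6*x**2 - 2*x - 1.
φ(x) = x(3−x), so φ'(x) = 3 - 2*x.
Note φ(0) = φ(3) = 0, so the boundary term u·φ vanishes.
LHS = ∫_0^3 u(x) φ'(x) dx = ∫_0^3 (-4*x^4 + 8*x^3 - x^2 - 3*x) dx. Term by term:
  ∫_0^3 -4*x^4 dx = -972/5;  ∫_0^3 8*x^3 dx = 162;  ∫_0^3 -x^2 dx = -9;
  ∫_0^3 -3*x dx = -27/2.
Sum: -972/5 + 162 − 9 − 27/2 = -549/10.
So LHS = -549/10.
∫_0^3 v(x) φ(x) dx = ∫_0^3 (-6*x^4 + 20*x^3 - 6*x^2) dx. Term by term:
  ∫_0^3 -6*x^4 dx = -1458/5;  ∫_0^3 20*x^3 dx = 405;  ∫_0^3 -6*x^2 dx = -54.
Sum: -1458/5 + 405 − 54 = 297/5.
So RHS = -∫_0^3 v(x) φ(x) dx = -297/5.
LHS − RHS = 9/2 ≠ 0, so the identity fails.
(For a valid weak derivative the identity must hold for EVERY test function, in particular this one. The failure shows v is NOT the weak derivative of u.)
Correct weak derivative would be u'(x) = 6*x**2 - 2*x - 1.


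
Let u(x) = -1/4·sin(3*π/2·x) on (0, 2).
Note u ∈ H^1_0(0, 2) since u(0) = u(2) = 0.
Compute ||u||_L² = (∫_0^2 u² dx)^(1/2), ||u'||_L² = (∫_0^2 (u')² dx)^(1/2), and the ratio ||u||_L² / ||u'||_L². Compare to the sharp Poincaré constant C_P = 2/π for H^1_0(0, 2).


||u||_L² / ||u'||_L² = 2/(3*π) < C_P = 2/π.

u(x) = -1/4·sin(3*π/2·x), so u'(x) = -3*π*cos(3*π*x/2)/8.
Writing u(x) = A·sin(kπx/L) with A = -1/4 and k = 3, use ∫_0^L sin²(kπx/L) dx = L/2 and ∫_0^L cos²(kπx/L) dx = L/2.
u² = 1/16·sin²(3*π/2·x) and (u')² = 9*π^2/64·cos²(3*π/2·x), and each of sin², cos² integrates to L/2 = 1 over (0, 2).
∫_0^2 u² dx = 1/16, so ||u||_L² = 1/4.
∫_0^2 (u')² dx = 9*π^2/64, so ||u'||_L² = 3*π/8.
Ratio ||u||_L² / ||u'||_L² = 2/(3*π).
Sharp Poincaré constant on H^1_0(0, 2) is C_P = L/π = 2/π, achieved by sin(π/2·x).
This is the k = 3 harmonic; the ratio L/(kπ) is strictly less than C_P = L/π, consistent with the sharp inequality ||u||_L² ≤ C_P ||u'||_L².


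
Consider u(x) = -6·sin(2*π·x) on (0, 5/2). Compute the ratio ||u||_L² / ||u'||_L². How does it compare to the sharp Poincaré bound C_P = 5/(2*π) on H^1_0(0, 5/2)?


||u||_L² / ||u'||_L² = 1/(2*π) < C_P = 5/(2*π).

u(x) = -6·sin(2*π·x), so u'(x) = -12*π*cos(2*π*x).
Writing u(x) = A·sin(kπx/L) with A = -6 and k = 5, use ∫_0^L sin²(kπx/L) dx = L/2 and ∫_0^L cos²(kπx/L) dx = L/2.
u² = 36·sin²(2*π·x) and (u')² = 144*π^2·cos²(2*π·x), and each of sin², cos² integrates to L/2 = 5/4 over (0, 5/2).
∫_0^5/2 u² dx = 45, so ||u||_L² = 3*sqrt(5).
∫_0^5/2 (u')² dx = 180*π^2, so ||u'||_L² = 6*sqrt(5)*π.
Ratio ||u||_L² / ||u'||_L² = 1/(2*π).
Sharp Poincaré constant on H^1_0(0, 5/2) is C_P = L/π = 5/(2*π), achieved by sin(2*π/5·x).
This is the k = 5 harmonic; the ratio L/(kπ) is strictly less than C_P = L/π, consistent with the sharp inequality ||u||_L² ≤ C_P ||u'||_L².


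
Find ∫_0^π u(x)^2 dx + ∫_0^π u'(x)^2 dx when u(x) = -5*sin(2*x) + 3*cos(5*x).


||u||_{H^1(0,π)}^2 = 1040/7 + 359*π/2

u'(x) = -15*sin(5*x) - 10*cos(2*x).
Expand u² and (u')² and integrate term by term on (0, π), using: for integers n ≥ 1, ∫_0^π sin²(nx) dx = ∫_0^π cos²(nx) dx = π/2; for n ≠ n', ∫_0^π sin(nx)sin(n'x) dx = ∫_0^π cos(nx)cos(n'x) dx = 0; and by product-to-sum, ∫_0^π sin(nx)cos(n'x) dx = ½∫_0^π [sin((n+n')x) + sin((n−n')x)] dx, which is 0 when n+n' is even and 2n/(n²−n'²) when n+n' is odd (it need not vanish on (0, π)).
  u² squared terms: (-5)²·∫sin(2x)² dx = 25·π/2 = 25*π/2;  (3)²·∫cos(5x)² dx = 9·π/2 = 9*π/2.
  u² cross terms: 2·(-5)·(3)·∫sin(2x)·cos(5x) dx = -30·(-4/21) = 40/7.
  So ∫_0^π u² dx = 25*π/2 + 9*π/2 + 40/7 = 40/7 + 17*π.
  (u')² squared terms: (-15)²·∫sin(5x)² dx = 225·π/2 = 225*π/2;  (-10)²·∫cos(2x)² dx = 100·π/2 = 50*π.
  (u')² cross terms: 2·(-15)·(-10)·∫sin(5x)·cos(2x) dx = 300·(10/21) = 1000/7.
  So ∫_0^π (u')² dx = 225*π/2 + 50*π + 1000/7 = 1000/7 + 325*π/2.
||u||_{H^1}^2 = (40/7 + 17*π) + (1000/7 + 325*π/2) = 1040/7 + 359*π/2.


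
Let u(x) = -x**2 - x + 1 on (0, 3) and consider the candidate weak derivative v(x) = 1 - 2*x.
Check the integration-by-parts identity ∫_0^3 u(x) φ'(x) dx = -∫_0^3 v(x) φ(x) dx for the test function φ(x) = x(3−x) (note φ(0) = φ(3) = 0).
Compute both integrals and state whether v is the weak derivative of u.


LHS = 18, RHS = 9. No, v is not the weak derivative of u.

u(x) = -x**2 - x + 1, classical derivative u'(x) = -2*x - 1.
φ(x) = x(3−x), so φ'(x) = 3 - 2*x.
Note φ(0) = φ(3) = 0, so the boundary term u·φ vanishes.
LHS = ∫_0^3 u(x) φ'(x) dx = ∫_0^3 (2*x^3 - x^2 - 5*x + 3) dx. Term by term:
  ∫_0^3 2*x^3 dx = 81/2;  ∫_0^3 -x^2 dx = -9;  ∫_0^3 -5*x dx = -45/2;
  ∫_0^3 3 dx = 9.
Sum: 81/2 − 9 − 45/2 + 9 = 18.
So LHS = 18.
∫_0^3 v(x) φ(x) dx = ∫_0^3 (2*x^3 - 7*x^2 + 3*x) dx. Term by term:
  ∫_0^3 2*x^3 dx = 81/2;  ∫_0^3 -7*x^2 dx = -63;  ∫_0^3 3*x dx = 27/2.
Sum: 81/2 − 63 + 27/2 = -9.
So RHS = -∫_0^3 v(x) φ(x) dx = 9.
LHS − RHS = 9 ≠ 0, so the identity fails.
(For a valid weak derivative the identity must hold for EVERY test function, in particular this one. The failure shows v is NOT the weak derivative of u.)
Correct weak derivative would be u'(x) = -2*x - 1.


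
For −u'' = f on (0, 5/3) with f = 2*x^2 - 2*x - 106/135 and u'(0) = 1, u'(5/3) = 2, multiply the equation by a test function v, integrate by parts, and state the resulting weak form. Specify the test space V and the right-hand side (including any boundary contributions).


V = H^1(0, 5/3) (v unrestricted at boundary; u is determined up to an additive constant); weak form: ∫_0^5/3 u'v' dx = ∫_0^5/3 (2*x^2 - 2*x - 106/135) v dx + 2·v(5/3) − v(0) for all v ∈ V.

Multiply both sides by a test function v and integrate from 0 to 5/3:
  ∫_0^5/3 −u''(x) v(x) dx = ∫_0^5/3 f(x) v(x) dx.
Integrate the LHS by parts once:
  ∫_0^5/3 −u'' v dx = −[u'(x) v(x)]_0^5/3 + ∫_0^5/3 u'(x) v'(x) dx.
Thus ∫_0^5/3 u'(x) v'(x) dx = ∫_0^5/3 f(x) v(x) dx + [u'(x) v(x)]_0^5/3.
Choose V so that boundary terms are either known or forced to vanish.
u has inhomogeneous Neumann u'(0) = 1, u'(5/3) = 2. [u' v]_0^5/3 = (2)·v(5/3) − (1)·v(0) = 2·v(5/3) − v(0). Take V = H^1(0, 5/3); boundary term becomes part of RHS.
Weak formulation: find u (satisfying any essential BC) such that ∫_0^5/3 u'(x) v'(x) dx = ∫_0^5/3 f v dx + 2·v(5/3) − v(0) for all v ∈ V (Neumann data are natural BCs: they enter the RHS as boundary terms).
Substituting f(x) = 2*x^2 - 2*x - 106/135, the right-hand side is ∫_0^5/3 (2*x^2 - 2*x - 106/135) v dx + 2·v(5/3) − v(0).
Compatibility check (pure Neumann): taking v ≡ 1 ∈ V gives 0 = ∫_0^5/3 f dx + (2) − (1), i.e. ∫_0^5/3 f dx must equal u'(0) − u'(5/3) = -1. Indeed ∫_0^5/3 (2*x^2 - 2*x - 106/135) dx = -1, so the data are compatible. The solution is then unique only up to an additive constant (fix it e.g. by requiring ∫_0^5/3 u dx = 0).


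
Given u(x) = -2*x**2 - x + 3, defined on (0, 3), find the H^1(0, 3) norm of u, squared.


||u||_{H^1}^2 = 1797/5

The H^1 norm (squared) on an interval (0, L) is
  ||u||_{H^1}^2 = ∫_0^L u(x)^2 dx + ∫_0^L u'(x)^2 dx.
Compute u'(x) = -4*x - 1.
Then u(x)^2 = 4*x**4 + 4*x**3 - 11*x**2 - 6*x + 9 and u'(x)^2 = 16*x**2 + 8*x + 1.
Integrate each monomial from 0 to 3 using ∫_0^3 c·x^n dx = c·3^(n+1)/(n+1):
  ∫_0^3 u(x)^2 dx = ∫_0^3 (4*x^4 + 4*x^3 - 11*x^2 - 6*x + 9) dx. Term by term:
    ∫_0^3 4*x^4 dx = 972/5;  ∫_0^3 4*x^3 dx = 81;  ∫_0^3 -11*x^2 dx = -99;
    ∫_0^3 -6*x dx = -27;  ∫_0^3 9 dx = 27.
  Sum: 972/5 + 81 − 99 − 27 + 27 = 882/5.
  ∫_0^3 u'(x)^2 dx = ∫_0^3 (16*x^2 + 8*x + 1) dx. Term by term:
    ∫_0^3 16*x^2 dx = 144;  ∫_0^3 8*x dx = 36;  ∫_0^3 1 dx = 3.
  Sum: 144 + 36 + 3 = 183.
Adding: ||u||_{H^1}^2 = 882/5 + 183 = 1797/5.


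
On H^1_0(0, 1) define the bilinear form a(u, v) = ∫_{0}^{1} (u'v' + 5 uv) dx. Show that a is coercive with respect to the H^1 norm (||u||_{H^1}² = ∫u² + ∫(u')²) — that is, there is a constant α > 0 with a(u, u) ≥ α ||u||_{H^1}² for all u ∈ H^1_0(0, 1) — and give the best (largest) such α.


α = 1

Coercivity of a(·,·) on H^1_0(0, 1) means a(u, u) ≥ α ||u||_{H^1}² for every u ∈ H^1_0.
The interval has length L = 1, and Poincaré/coercivity depend only on L. Here a(u, u) = ∫(u')² + (5)·∫u².
Here c = 5 ≥ 1, so a(u,u) = ∫(u')² + c∫u² ≥ ∫(u')² + ∫u² = ||u||_{H^1}², i.e. α = 1 works. No larger α is possible: a(u,u) ≥ α||u||_{H^1}² means (1−α)∫(u')² ≥ (α−c)∫u², and for the modes u_n = sin(nπ(x−x₀)/L) (x₀ the left endpoint) one has ∫u_n²/∫(u_n')² = (L/(nπ))² → 0, so a(u_n,u_n)/||u_n||_{H^1}² → 1. Hence the optimal constant is α = 1.
Therefore α = 1.


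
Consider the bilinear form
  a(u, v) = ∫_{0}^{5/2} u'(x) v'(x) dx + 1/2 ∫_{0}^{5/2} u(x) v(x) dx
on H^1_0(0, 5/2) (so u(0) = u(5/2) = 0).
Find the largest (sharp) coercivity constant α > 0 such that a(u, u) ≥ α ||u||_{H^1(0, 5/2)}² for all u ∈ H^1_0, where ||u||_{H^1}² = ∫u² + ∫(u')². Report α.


α = (25 + 8*π^2)/(2*(25 + 4*π^2))

Coercivity of a(·,·) on H^1_0(0, 5/2) means a(u, u) ≥ α ||u||_{H^1}² for every u ∈ H^1_0.
The interval has length L = 5/2, and Poincaré/coercivity depend only on L. Here a(u, u) = ∫(u')² + (1/2)·∫u².
Here 0 < c = 1/2 < 1. The condition a(u,u) ≥ α||u||_{H^1}² reads (1−α)∫(u')² ≥ (α−c)∫u². Any admissible α is ≤ 1 (rapidly oscillating u have ∫u²/∫(u')² → 0), and α = 1 would force 0 ≥ (1−c)∫u², impossible since c < 1; so 1−α > 0. By the sharp Poincaré inequality on H^1_0 of an interval of length L, ∫(u')² ≥ (π/L)²∫u² with equality for the first sine mode sin(π(x−x₀)/L) (x₀ the left endpoint), so the inequality holds for all u iff (1−α)(π/L)² ≥ α − c, i.e. α ≤ ((π/L)² + c)/((π/L)² + 1) = (1 + c(L/π)²)/(1 + (L/π)²). With (π/L)² = 4*π^2/25 and c = 1/2, the largest admissible constant is α = ((π/L)² + c)/((π/L)² + 1).
Simplifying, α = (25 + 8*π^2)/(2*(25 + 4*π^2)).


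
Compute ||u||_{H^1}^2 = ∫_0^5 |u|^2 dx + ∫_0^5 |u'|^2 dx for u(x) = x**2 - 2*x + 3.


||u||_{H^1}^2 = 1195/3

The H^1 norm (squared) on an interval (0, L) is
  ||u||_{H^1}^2 = ∫_0^L u(x)^2 dx + ∫_0^L u'(x)^2 dx.
Compute u'(x) = 2*x - 2.
Then u(x)^2 = x**4 - 4*x**3 + 10*x**2 - 12*x + 9 and u'(x)^2 = 4*x**2 - 8*x + 4.
Integrate each monomial from 0 to 5 using ∫_0^5 c·x^n dx = c·5^(n+1)/(n+1):
  ∫_0^5 u(x)^2 dx = ∫_0^5 (x^4 - 4*x^3 + 10*x^2 - 12*x + 9) dx. Term by term:
    ∫_0^5 x^4 dx = 625;  ∫_0^5 -4*x^3 dx = -625;  ∫_0^5 10*x^2 dx = 1250/3;
    ∫_0^5 -12*x dx = -150;  ∫_0^5 9 dx = 45.
  Sum: 625 − 625 + 1250/3 − 150 + 45 = 935/3.
  ∫_0^5 u'(x)^2 dx = ∫_0^5 (4*x^2 - 8*x + 4) dx. Term by term:
    ∫_0^5 4*x^2 dx = 500/3;  ∫_0^5 -8*x dx = -100;  ∫_0^5 4 dx = 20.
  Sum: 500/3 − 100 + 20 = 260/3.
Adding: ||u||_{H^1}^2 = 935/3 + 260/3 = 1195/3.


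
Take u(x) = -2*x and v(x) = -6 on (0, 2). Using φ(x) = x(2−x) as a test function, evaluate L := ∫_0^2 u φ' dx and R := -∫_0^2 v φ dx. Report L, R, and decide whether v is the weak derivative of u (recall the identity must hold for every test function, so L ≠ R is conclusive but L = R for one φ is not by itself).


LHS = 8/3, RHS = 8. No, v is not the weak derivative of u.

u(x) = -2*x, classical derivative u'(x) = -2.
φ(x) = x(2−x), so φ'(x) = 2 - 2*x.
Note φ(0) = φ(2) = 0, so the boundary term u·φ vanishes.
LHS = ∫_0^2 u(x) φ'(x) dx = ∫_0^2 (4*x^2 - 4*x) dx. Term by term:
  ∫_0^2 4*x^2 dx = 32/3;  ∫_0^2 -4*x dx = -8.
Sum: 32/3 − 8 = 8/3.
So LHS = 8/3.
∫_0^2 v(x) φ(x) dx = ∫_0^2 (6*x^2 - 12*x) dx. Term by term:
  ∫_0^2 6*x^2 dx = 16;  ∫_0^2 -12*x dx = -24.
Sum: 16 − 24 = -8.
So RHS = -∫_0^2 v(x) φ(x) dx = 8.
LHS − RHS = -16/3 ≠ 0, so the identity fails.
(For a valid weak derivative the identity must hold for EVERY test function, in particular this one. The failure shows v is NOT the weak derivative of u.)
Correct weak derivative would be u'(x) = -2.


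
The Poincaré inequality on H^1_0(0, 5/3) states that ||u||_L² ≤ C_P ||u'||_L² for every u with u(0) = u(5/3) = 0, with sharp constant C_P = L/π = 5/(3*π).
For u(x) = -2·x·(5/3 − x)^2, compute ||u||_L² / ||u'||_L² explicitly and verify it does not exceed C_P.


||u||_L² / ||u'||_L² = 5*sqrt(14)/42 < C_P = 5/(3*π).

u(x) = -2·x·(5/3 − x)^2, so u'(x) = -6*x^2 + 40*x/3 - 50/9.
u(x) = -2·x·(5/3 − x)^2 vanishes at x = 0 and x = 5/3, so u ∈ H^1_0(0, 5/3). Differentiate via the product rule and integrate the resulting polynomials term by term.
  ∫_0^5/3 u² dx = ∫_0^5/3 (4*x^6 - 80*x^5/3 + 200*x^4/3 - 2000*x^3/27 + 2500*x^2/81) dx. Term by term:
    ∫_0^5/3 4*x^6 dx = 312500/15309;  ∫_0^5/3 -80*x^5/3 dx = -625000/6561;  ∫_0^5/3 200*x^4/3 dx = 125000/729;
    ∫_0^5/3 -2000*x^3/27 dx = -312500/2187;  ∫_0^5/3 2500*x^2/81 dx = 312500/6561.
  Sum: 312500/15309 − 625000/6561 + 125000/729 − 312500/2187 + 312500/6561 = 62500/45927.
  ∫_0^5/3 (u')² dx = ∫_0^5/3 (36*x^4 - 160*x^3 + 2200*x^2/9 - 4000*x/27 + 2500/81) dx. Term by term:
    ∫_0^5/3 36*x^4 dx = 2500/27;  ∫_0^5/3 -160*x^3 dx = -25000/81;  ∫_0^5/3 2200*x^2/9 dx = 275000/729;
    ∫_0^5/3 -4000*x/27 dx = -50000/243;  ∫_0^5/3 2500/81 dx = 12500/243.
  Sum: 2500/27 − 25000/81 + 275000/729 − 50000/243 + 12500/243 = 5000/729.
∫_0^5/3 u² dx = 62500/45927, so ||u||_L² = 250*sqrt(7)/567.
∫_0^5/3 (u')² dx = 5000/729, so ||u'||_L² = 50*sqrt(2)/27.
Ratio ||u||_L² / ||u'||_L² = 5*sqrt(14)/42.
Sharp Poincaré constant on H^1_0(0, 5/3) is C_P = L/π = 5/(3*π), achieved by sin(3*π/5·x).
A polynomial bump cannot attain the sharp Poincaré constant (only the first sine eigenfunction does), so the ratio is strictly less than C_P, consistent with ||u||_L² ≤ C_P ||u'||_L².


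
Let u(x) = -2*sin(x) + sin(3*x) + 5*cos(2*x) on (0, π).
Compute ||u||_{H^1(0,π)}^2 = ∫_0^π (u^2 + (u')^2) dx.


||u||_{H^1(0,π)}^2 = 380/3 + 143*π/2

u'(x) = -10*sin(2*x) - 2*cos(x) + 3*cos(3*x).
Expand u² and (u')² and integrate term by term on (0, π), using: for integers n ≥ 1, ∫_0^π sin²(nx) dx = ∫_0^π cos²(nx) dx = π/2; for n ≠ n', ∫_0^π sin(nx)sin(n'x) dx = ∫_0^π cos(nx)cos(n'x) dx = 0; and by product-to-sum, ∫_0^π sin(nx)cos(n'x) dx = ½∫_0^π [sin((n+n')x) + sin((n−n')x)] dx, which is 0 when n+n' is even and 2n/(n²−n'²) when n+n' is odd (it need not vanish on (0, π)).
  u² squared terms: (-2)²·∫sin(x)² dx = 4·π/2 = 2*π;  (5)²·∫cos(2x)² dx = 25·π/2 = 25*π/2;  (1)²·∫sin(3x)² dx = 1·π/2 = π/2.
  u² cross terms: 2·(-2)·(5)·∫sin(x)·cos(2x) dx = -20·(-2/3) = 40/3;  2·(-2)·(1)·∫sin(x)·sin(3x) dx = -4·(0) = 0;  2·(5)·(1)·∫cos(2x)·sin(3x) dx = 10·(6/5) = 12.
  So ∫_0^π u² dx = 2*π + 25*π/2 + π/2 + 40/3 + 0 + 12 = 76/3 + 15*π.
  (u')² squared terms: (-10)²·∫sin(2x)² dx = 100·π/2 = 50*π;  (-2)²·∫cos(x)² dx = 4·π/2 = 2*π;  (3)²·∫cos(3x)² dx = 9·π/2 = 9*π/2.
  (u')² cross terms: 2·(-10)·(-2)·∫sin(2x)·cos(x) dx = 40·(4/3) = 160/3;  2·(-10)·(3)·∫sin(2x)·cos(3x) dx = -60·(-4/5) = 48;  2·(-2)·(3)·∫cos(x)·cos(3x) dx = -12·(0) = 0.
  So ∫_0^π (u')² dx = 50*π + 2*π + 9*π/2 + 160/3 + 48 + 0 = 304/3 + 113*π/2.
||u||_{H^1}^2 = (76/3 + 15*π) + (304/3 + 113*π/2) = 380/3 + 143*π/2.


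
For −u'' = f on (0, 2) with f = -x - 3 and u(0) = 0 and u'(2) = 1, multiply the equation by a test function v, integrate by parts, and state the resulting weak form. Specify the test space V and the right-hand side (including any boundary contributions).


V = {v ∈ H^1(0, 2) : v(0) = 0} (test functions vanish at x = 0 where u is specified); weak form: ∫_0^2 u'v' dx = ∫_0^2 (-x - 3) v dx + v(2) for all v ∈ V.

Multiply both sides by a test function v and integrate from 0 to 2:
  ∫_0^2 −u''(x) v(x) dx = ∫_0^2 f(x) v(x) dx.
Integrate the LHS by parts once:
  ∫_0^2 −u'' v dx = −[u'(x) v(x)]_0^2 + ∫_0^2 u'(x) v'(x) dx.
Thus ∫_0^2 u'(x) v'(x) dx = ∫_0^2 f(x) v(x) dx + [u'(x) v(x)]_0^2.
Choose V so that boundary terms are either known or forced to vanish.
Mixed BC: u(0) = 0 (Dirichlet) and u'(2) = 1 (Neumann). Define V = {v ∈ H^1(0, 2) : v(0) = 0}. Then [u' v]_0^2 = u'(2)·v(2) − u'(0)·0 = v(2).
Weak formulation: find u (satisfying any essential BC) such that ∫_0^2 u'(x) v'(x) dx = ∫_0^2 f v dx + v(2) for all v ∈ V (Dirichlet at 0 absorbed into V; Neumann datum at x = 2 contributes the boundary term).
Substituting f(x) = -x - 3, the right-hand side is ∫_0^2 (-x - 3) v dx + v(2).


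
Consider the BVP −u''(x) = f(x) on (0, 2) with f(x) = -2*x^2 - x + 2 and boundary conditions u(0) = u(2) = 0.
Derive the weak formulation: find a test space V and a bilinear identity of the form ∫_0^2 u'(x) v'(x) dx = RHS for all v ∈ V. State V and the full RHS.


V = H^1_0(0, 2) (so v(0) = v(2) = 0); weak form: ∫_0^2 u'v' dx = ∫_0^2 (-2*x^2 - x + 2) v dx for all v ∈ V.

Multiply both sides by a test function v and integrate from 0 to 2:
  ∫_0^2 −u''(x) v(x) dx = ∫_0^2 f(x) v(x) dx.
Integrate the LHS by parts once:
  ∫_0^2 −u'' v dx = −[u'(x) v(x)]_0^2 + ∫_0^2 u'(x) v'(x) dx.
Thus ∫_0^2 u'(x) v'(x) dx = ∫_0^2 f(x) v(x) dx + [u'(x) v(x)]_0^2.
Choose V so that boundary terms are either known or forced to vanish.
u is Dirichlet: u(0) = u(2) = 0. Let V = H^1_0(0, 2); then v(0) = v(2) = 0, and [u' v]_0^2 = 0.
Weak formulation: find u (satisfying any essential BC) such that ∫_0^2 u'(x) v'(x) dx = ∫_0^2 f v dx for all v ∈ V.
Substituting f(x) = -2*x^2 - x + 2, the right-hand side is ∫_0^2 (-2*x^2 - x + 2) v dx.


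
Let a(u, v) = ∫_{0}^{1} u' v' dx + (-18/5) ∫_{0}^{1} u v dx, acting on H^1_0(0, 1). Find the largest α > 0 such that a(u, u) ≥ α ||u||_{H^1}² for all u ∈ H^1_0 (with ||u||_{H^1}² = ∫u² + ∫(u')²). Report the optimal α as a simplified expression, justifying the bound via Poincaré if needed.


α = (-18/5 + π^2)/(1 + π^2)

Coercivity of a(·,·) on H^1_0(0, 1) means a(u, u) ≥ α ||u||_{H^1}² for every u ∈ H^1_0.
The interval has length L = 1, and Poincaré/coercivity depend only on L. Here a(u, u) = ∫(u')² + (-18/5)·∫u².
Here c = -18/5 < 0 with |c| < (π/L)² = π^2, so coercivity still holds. The condition a(u,u) ≥ α||u||_{H^1}² reads (1−α)∫(u')² ≥ (α−c)∫u². Any admissible α is ≤ 1 (rapidly oscillating u have ∫u²/∫(u')² → 0), and α = 1 would force 0 ≥ (1−c)∫u², impossible since c < 1; so 1−α > 0. By the sharp Poincaré inequality on H^1_0 of an interval of length L, ∫(u')² ≥ (π/L)²∫u² with equality for the first sine mode sin(π(x−x₀)/L) (x₀ the left endpoint), so the inequality holds for all u iff (1−α)(π/L)² ≥ α − c, i.e. α ≤ ((π/L)² + c)/((π/L)² + 1) = (1 + c(L/π)²)/(1 + (L/π)²). (Direct route, valid since c ≤ 0: Poincaré gives c∫u² ≥ c(L/π)²∫(u')², so a(u,u) ≥ (1 + c(L/π)²)∫(u')², while ||u||_{H^1}² ≤ (1 + (L/π)²)∫(u')²; dividing yields the same α.) With (π/L)² = π^2 and c = -18/5, the largest admissible constant is α = ((π/L)² + c)/((π/L)² + 1).
Simplifying, α = (-18/5 + π^2)/(1 + π^2).


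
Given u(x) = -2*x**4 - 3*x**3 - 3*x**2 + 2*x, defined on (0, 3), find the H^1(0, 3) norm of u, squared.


||u||_{H^1}^2 = 5148453/70

The H^1 norm (squared) on an interval (0, L) is
  ||u||_{H^1}^2 = ∫_0^L u(x)^2 dx + ∫_0^L u'(x)^2 dx.
Compute u'(x) = -8*x**3 - 9*x**2 - 6*x + 2.
Then u(x)^2 = 4*x**8 + 12*x**7 + 21*x**6 + 10*x**5 - 3*x**4 - 12*x**3 + 4*x**2 and u'(x)^2 = 64*x**6 + 144*x**5 + 177*x**4 + 76*x**3 - 24*x + 4.
Integrate each monomial from 0 to 3 using ∫_0^3 c·x^n dx = c·3^(n+1)/(n+1):
  ∫_0^3 u(x)^2 dx = ∫_0^3 (4*x^8 + 12*x^7 + 21*x^6 + 10*x^5 - 3*x^4 - 12*x^3 + 4*x^2) dx. Term by term:
    ∫_0^3 4*x^8 dx = 8748;  ∫_0^3 12*x^7 dx = 19683/2;  ∫_0^3 21*x^6 dx = 6561;
    ∫_0^3 10*x^5 dx = 1215;  ∫_0^3 -3*x^4 dx = -729/5;  ∫_0^3 -12*x^3 dx = -243;
    ∫_0^3 4*x^2 dx = 36.
  Sum: 8748 + 19683/2 + 6561 + 1215 − 729/5 − 243 + 36 = 260127/10.
  ∫_0^3 u'(x)^2 dx = ∫_0^3 (64*x^6 + 144*x^5 + 177*x^4 + 76*x^3 - 24*x + 4) dx. Term by term:
    ∫_0^3 64*x^6 dx = 139968/7;  ∫_0^3 144*x^5 dx = 17496;  ∫_0^3 177*x^4 dx = 43011/5;
    ∫_0^3 76*x^3 dx = 1539;  ∫_0^3 -24*x dx = -108;  ∫_0^3 4 dx = 12.
  Sum: 139968/7 + 17496 + 43011/5 + 1539 − 108 + 12 = 1663782/35.
Adding: ||u||_{H^1}^2 = 260127/10 + 1663782/35 = 5148453/70.


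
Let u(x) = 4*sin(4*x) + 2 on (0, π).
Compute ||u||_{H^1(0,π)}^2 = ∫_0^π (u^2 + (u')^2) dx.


||u||_{H^1(0,π)}^2 = 140*π

u'(x) = 16*cos(4*x).
Expand u² and (u')² and integrate term by term on (0, π), using: for integers n ≥ 1, ∫_0^π sin²(nx) dx = ∫_0^π cos²(nx) dx = π/2; for n ≠ n', ∫_0^π sin(nx)sin(n'x) dx = ∫_0^π cos(nx)cos(n'x) dx = 0; and by product-to-sum, ∫_0^π sin(nx)cos(n'x) dx = ½∫_0^π [sin((n+n')x) + sin((n−n')x)] dx, which is 0 when n+n' is even and 2n/(n²−n'²) when n+n' is odd (it need not vanish on (0, π)). For the constant mode: ∫_0^π 1 dx = π, ∫_0^π cos(nx) dx = 0, ∫_0^π sin(nx) dx = (1−(−1)^n)/n.
  u² squared terms: (2)²·∫1 dx = 4·π = 4*π;  (4)²·∫sin(4x)² dx = 16·π/2 = 8*π.
  u² cross terms: 2·(2)·(4)·∫1·sin(4x) dx = 16·(0) = 0.
  So ∫_0^π u² dx = 4*π + 8*π + 0 = 12*π.
  (u')² squared terms: (16)²·∫cos(4x)² dx = 256·π/2 = 128*π.
  So ∫_0^π (u')² dx = 128*π.
||u||_{H^1}^2 = (12*π) + (128*π) = 140*π.


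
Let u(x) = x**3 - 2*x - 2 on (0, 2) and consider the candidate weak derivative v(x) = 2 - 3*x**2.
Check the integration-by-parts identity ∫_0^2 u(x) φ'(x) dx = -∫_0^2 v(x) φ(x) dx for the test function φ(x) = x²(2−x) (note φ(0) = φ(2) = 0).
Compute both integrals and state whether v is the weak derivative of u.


LHS = -56/15, RHS = 56/15. No, v is not the weak derivative of u.

u(x) = x**3 - 2*x - 2, classical derivative u'(x) = 3*x**2 - 2.
φ(x) = x²(2−x), so φ'(x) = x*(4 - 3*x).
Note φ(0) = φ(2) = 0, so the boundary term u·φ vanishes.
LHS = ∫_0^2 u(x) φ'(x) dx = ∫_0^2 (-3*x^5 + 4*x^4 + 6*x^3 - 2*x^2 - 8*x) dx. Term by term:
  ∫_0^2 -3*x^5 dx = -32;  ∫_0^2 4*x^4 dx = 128/5;  ∫_0^2 6*x^3 dx = 24;
  ∫_0^2 -2*x^2 dx = -16/3;  ∫_0^2 -8*x dx = -16.
Sum: -32 + 128/5 + 24 − 16/3 − 16 = -56/15.
So LHS = -56/15.
∫_0^2 v(x) φ(x) dx = ∫_0^2 (3*x^5 - 6*x^4 - 2*x^3 + 4*x^2) dx. Term by term:
  ∫_0^2 3*x^5 dx = 32;  ∫_0^2 -6*x^4 dx = -192/5;  ∫_0^2 -2*x^3 dx = -8;
  ∫_0^2 4*x^2 dx = 32/3.
Sum: 32 − 192/5 − 8 + 32/3 = -56/15.
So RHS = -∫_0^2 v(x) φ(x) dx = 56/15.
LHS − RHS = -112/15 ≠ 0, so the identity fails.
(For a valid weak derivative the identity must hold for EVERY test function, in particular this one. The failure shows v is NOT the weak derivative of u.)
Correct weak derivative would be u'(x) = 3*x**2 - 2.


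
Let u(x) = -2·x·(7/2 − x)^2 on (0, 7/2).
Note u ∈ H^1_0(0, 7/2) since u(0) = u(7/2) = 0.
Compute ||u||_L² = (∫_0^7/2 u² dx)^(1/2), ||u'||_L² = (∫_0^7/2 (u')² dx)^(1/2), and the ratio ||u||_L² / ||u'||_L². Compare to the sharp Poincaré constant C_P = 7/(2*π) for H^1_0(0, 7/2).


||u||_L² / ||u'||_L² = sqrt(14)/4 < C_P = 7/(2*π).

u(x) = -2·x·(7/2 − x)^2, so u'(x) = (7 - 6*x)*(x - 7/2).
u(x) = -2·x·(7/2 − x)^2 vanishes at x = 0 and x = 7/2, so u ∈ H^1_0(0, 7/2). Differentiate via the product rule and integrate the resulting polynomials term by term.
  ∫_0^7/2 u² dx = ∫_0^7/2 (4*x^6 - 56*x^5 + 294*x^4 - 686*x^3 + 2401*x^2/4) dx. Term by term:
    ∫_0^7/2 4*x^6 dx = 117649/32;  ∫_0^7/2 -56*x^5 dx = -823543/48;  ∫_0^7/2 294*x^4 dx = 2470629/80;
    ∫_0^7/2 -686*x^3 dx = -823543/32;  ∫_0^7/2 2401*x^2/4 dx = 823543/96.
  Sum: 117649/32 − 823543/48 + 2470629/80 − 823543/32 + 823543/96 = 117649/480.
  ∫_0^7/2 (u')² dx = ∫_0^7/2 (36*x^4 - 336*x^3 + 1078*x^2 - 1372*x + 2401/4) dx. Term by term:
    ∫_0^7/2 36*x^4 dx = 151263/40;  ∫_0^7/2 -336*x^3 dx = -50421/4;  ∫_0^7/2 1078*x^2 dx = 184877/12;
    ∫_0^7/2 -1372*x dx = -16807/2;  ∫_0^7/2 2401/4 dx = 16807/8.
  Sum: 151263/40 − 50421/4 + 184877/12 − 16807/2 + 16807/8 = 16807/60.
∫_0^7/2 u² dx = 117649/480, so ||u||_L² = 343*sqrt(30)/120.
∫_0^7/2 (u')² dx = 16807/60, so ||u'||_L² = 49*sqrt(105)/30.
Ratio ||u||_L² / ||u'||_L² = sqrt(14)/4.
Sharp Poincaré constant on H^1_0(0, 7/2) is C_P = L/π = 7/(2*π), achieved by sin(2*π/7·x).
A polynomial bump cannot attain the sharp Poincaré constant (only the first sine eigenfunction does), so the ratio is strictly less than C_P, consistent with ||u||_L² ≤ C_P ||u'||_L².


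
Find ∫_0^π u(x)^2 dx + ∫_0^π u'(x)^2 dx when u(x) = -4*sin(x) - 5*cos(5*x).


||u||_{H^1(0,π)}^2 = 341*π

u'(x) = 25*sin(5*x) - 4*cos(x).
Expand u² and (u')² and integrate term by term on (0, π), using: for integers n ≥ 1, ∫_0^π sin²(nx) dx = ∫_0^π cos²(nx) dx = π/2; for n ≠ n', ∫_0^π sin(nx)sin(n'x) dx = ∫_0^π cos(nx)cos(n'x) dx = 0; and by product-to-sum, ∫_0^π sin(nx)cos(n'x) dx = ½∫_0^π [sin((n+n')x) + sin((n−n')x)] dx, which is 0 when n+n' is even and 2n/(n²−n'²) when n+n' is odd (it need not vanish on (0, π)).
  u² squared terms: (-5)²·∫cos(5x)² dx = 25·π/2 = 25*π/2;  (-4)²·∫sin(x)² dx = 16·π/2 = 8*π.
  u² cross terms: 2·(-5)·(-4)·∫cos(5x)·sin(x) dx = 40·(0) = 0.
  So ∫_0^π u² dx = 25*π/2 + 8*π + 0 = 41*π/2.
  (u')² squared terms: (-4)²·∫cos(x)² dx = 16·π/2 = 8*π;  (25)²·∫sin(5x)² dx = 625·π/2 = 625*π/2.
  (u')² cross terms: 2·(-4)·(25)·∫cos(x)·sin(5x) dx = -200·(0) = 0.
  So ∫_0^π (u')² dx = 8*π + 625*π/2 + 0 = 641*π/2.
||u||_{H^1}^2 = (41*π/2) + (641*π/2) = 341*π.


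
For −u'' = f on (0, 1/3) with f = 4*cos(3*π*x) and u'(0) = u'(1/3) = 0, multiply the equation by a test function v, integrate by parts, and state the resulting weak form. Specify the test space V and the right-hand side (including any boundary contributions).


V = H^1(0, 1/3) (no boundary constraint on v; u is determined up to an additive constant); weak form: ∫_0^1/3 u'v' dx = ∫_0^1/3 (4*cos(3*π*x)) v dx for all v ∈ V.

Multiply both sides by a test function v and integrate from 0 to 1/3:
  ∫_0^1/3 −u''(x) v(x) dx = ∫_0^1/3 f(x) v(x) dx.
Integrate the LHS by parts once:
  ∫_0^1/3 −u'' v dx = −[u'(x) v(x)]_0^1/3 + ∫_0^1/3 u'(x) v'(x) dx.
Thus ∫_0^1/3 u'(x) v'(x) dx = ∫_0^1/3 f(x) v(x) dx + [u'(x) v(x)]_0^1/3.
Choose V so that boundary terms are either known or forced to vanish.
u has homogeneous Neumann: u'(0) = u'(1/3) = 0. So [u' v]_0^1/3 = 0·v(1/3) − 0·v(0) = 0 for any v; take V = H^1(0, 1/3).
Weak formulation: find u (satisfying any essential BC) such that ∫_0^1/3 u'(x) v'(x) dx = ∫_0^1/3 f v dx for all v ∈ V (homogeneous Neumann, so boundary terms vanish).
Substituting f(x) = 4*cos(3*π*x), the right-hand side is ∫_0^1/3 (4*cos(3*π*x)) v dx.
Compatibility check (pure Neumann): taking v ≡ 1 ∈ V gives 0 = ∫_0^1/3 f dx + (0) − (0), i.e. ∫_0^1/3 f dx must equal u'(0) − u'(1/3) = 0. Indeed ∫_0^1/3 (4*cos(3*π*x)) dx = 0, so the data are compatible. The solution is then unique only up to an additive constant (fix it e.g. by requiring ∫_0^1/3 u dx = 0).


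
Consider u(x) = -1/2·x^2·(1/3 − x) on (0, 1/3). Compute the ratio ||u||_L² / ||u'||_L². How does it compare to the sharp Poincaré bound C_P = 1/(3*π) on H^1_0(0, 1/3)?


||u||_L² / ||u'||_L² = sqrt(14)/42 < C_P = 1/(3*π).

u(x) = -1/2·x^2·(1/3 − x), so u'(x) = x*(9*x - 2)/6.
u(x) = -1/2·x^2·(1/3 − x) vanishes at x = 0 and x = 1/3, so u ∈ H^1_0(0, 1/3). Differentiate via the product rule and integrate the resulting polynomials term by term.
  ∫_0^1/3 u² dx = ∫_0^1/3 (x^6/4 - x^5/6 + x^4/36) dx. Term by term:
    ∫_0^1/3 x^6/4 dx = 1/61236;  ∫_0^1/3 -x^5/6 dx = -1/26244;  ∫_0^1/3 x^4/36 dx = 1/43740.
  Sum: 1/61236 − 1/26244 + 1/43740 = 1/918540.
  ∫_0^1/3 (u')² dx = ∫_0^1/3 (9*x^4/4 - x^3 + x^2/9) dx. Term by term:
    ∫_0^1/3 9*x^4/4 dx = 1/540;  ∫_0^1/3 -x^3 dx = -1/324;  ∫_0^1/3 x^2/9 dx = 1/729.
  Sum: 1/540 − 1/324 + 1/729 = 1/7290.
∫_0^1/3 u² dx = 1/918540, so ||u||_L² = sqrt(35)/5670.
∫_0^1/3 (u')² dx = 1/7290, so ||u'||_L² = sqrt(10)/270.
Ratio ||u||_L² / ||u'||_L² = sqrt(14)/42.
Sharp Poincaré constant on H^1_0(0, 1/3) is C_P = L/π = 1/(3*π), achieved by sin(3*π·x).
A polynomial bump cannot attain the sharp Poincaré constant (only the first sine eigenfunction does), so the ratio is strictly less than C_P, consistent with ||u||_L² ≤ C_P ||u'||_L².


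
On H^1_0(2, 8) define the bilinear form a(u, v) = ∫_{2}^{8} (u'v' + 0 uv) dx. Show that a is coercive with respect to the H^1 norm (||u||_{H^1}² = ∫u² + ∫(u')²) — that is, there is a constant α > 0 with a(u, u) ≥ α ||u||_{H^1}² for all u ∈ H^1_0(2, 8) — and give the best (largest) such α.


α = π^2/(π^2 + 36)

Coercivity of a(·,·) on H^1_0(2, 8) means a(u, u) ≥ α ||u||_{H^1}² for every u ∈ H^1_0.
The interval has length L = 6, and Poincaré/coercivity depend only on L. Here a(u, u) = ∫(u')² + (0)·∫u².
Here c = 0, so a(u,u) = ∫(u')² alone. The condition a(u,u) ≥ α||u||_{H^1}² reads (1−α)∫(u')² ≥ (α−c)∫u². Any admissible α is ≤ 1 (rapidly oscillating u have ∫u²/∫(u')² → 0), and α = 1 would force 0 ≥ (1−c)∫u², impossible since c < 1; so 1−α > 0. By the sharp Poincaré inequality on H^1_0 of an interval of length L, ∫(u')² ≥ (π/L)²∫u² with equality for the first sine mode sin(π(x−x₀)/L) (x₀ the left endpoint), so the inequality holds for all u iff (1−α)(π/L)² ≥ α − c, i.e. α ≤ ((π/L)² + c)/((π/L)² + 1) = (1 + c(L/π)²)/(1 + (L/π)²). (Direct route, valid since c ≤ 0: Poincaré gives c∫u² ≥ c(L/π)²∫(u')², so a(u,u) ≥ (1 + c(L/π)²)∫(u')², while ||u||_{H^1}² ≤ (1 + (L/π)²)∫(u')²; dividing yields the same α.) With (π/L)² = π^2/36 and c = 0, the largest admissible constant is α = ((π/L)² + c)/((π/L)² + 1).
Simplifying, α = π^2/(π^2 + 36).


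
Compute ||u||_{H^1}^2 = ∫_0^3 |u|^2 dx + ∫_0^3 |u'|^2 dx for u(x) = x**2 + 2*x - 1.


||u||_{H^1}^2 = 1083/5

The H^1 norm (squared) on an interval (0, L) is
  ||u||_{H^1}^2 = ∫_0^L u(x)^2 dx + ∫_0^L u'(x)^2 dx.
Compute u'(x) = 2*x + 2.
Then u(x)^2 = x**4 + 4*x**3 + 2*x**2 - 4*x + 1 and u'(x)^2 = 4*x**2 + 8*x + 4.
Integrate each monomial from 0 to 3 using ∫_0^3 c·x^n dx = c·3^(n+1)/(n+1):
  ∫_0^3 u(x)^2 dx = ∫_0^3 (x^4 + 4*x^3 + 2*x^2 - 4*x + 1) dx. Term by term:
    ∫_0^3 x^4 dx = 243/5;  ∫_0^3 4*x^3 dx = 81;  ∫_0^3 2*x^2 dx = 18;
    ∫_0^3 -4*x dx = -18;  ∫_0^3 1 dx = 3.
  Sum: 243/5 + 81 + 18 − 18 + 3 = 663/5.
  ∫_0^3 u'(x)^2 dx = ∫_0^3 (4*x^2 + 8*x + 4) dx. Term by term:
    ∫_0^3 4*x^2 dx = 36;  ∫_0^3 8*x dx = 36;  ∫_0^3 4 dx = 12.
  Sum: 36 + 36 + 12 = 84.
Adding: ||u||_{H^1}^2 = 663/5 + 84 = 1083/5.


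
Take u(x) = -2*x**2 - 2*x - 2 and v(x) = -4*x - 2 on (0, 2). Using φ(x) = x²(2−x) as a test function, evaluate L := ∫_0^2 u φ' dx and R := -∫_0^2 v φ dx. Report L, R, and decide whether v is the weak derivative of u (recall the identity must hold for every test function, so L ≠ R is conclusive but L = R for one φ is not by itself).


LHS = 136/15, RHS = 136/15. Yes, v = u' weakly.

u(x) = -2*x**2 - 2*x - 2, classical derivative u'(x) = -4*x - 2.
φ(x) = x²(2−x), so φ'(x) = x*(4 - 3*x).
Note φ(0) = φ(2) = 0, so the boundary term u·φ vanishes.
LHS = ∫_0^2 u(x) φ'(x) dx = ∫_0^2 (6*x^4 - 2*x^3 - 2*x^2 - 8*x) dx. Term by term:
  ∫_0^2 6*x^4 dx = 192/5;  ∫_0^2 -2*x^3 dx = -8;  ∫_0^2 -2*x^2 dx = -16/3;
  ∫_0^2 -8*x dx = -16.
Sum: 192/5 − 8 − 16/3 − 16 = 136/15.
So LHS = 136/15.
∫_0^2 v(x) φ(x) dx = ∫_0^2 (4*x^4 - 6*x^3 - 4*x^2) dx. Term by term:
  ∫_0^2 4*x^4 dx = 128/5;  ∫_0^2 -6*x^3 dx = -24;  ∫_0^2 -4*x^2 dx = -32/3.
Sum: 128/5 − 24 − 32/3 = -136/15.
So RHS = -∫_0^2 v(x) φ(x) dx = 136/15.
LHS = RHS, so the identity holds for this test φ.
Moreover u is smooth here and v(x) = u'(x) = -4*x - 2 pointwise, so the identity holds for every test function. Hence v is the weak derivative of u.


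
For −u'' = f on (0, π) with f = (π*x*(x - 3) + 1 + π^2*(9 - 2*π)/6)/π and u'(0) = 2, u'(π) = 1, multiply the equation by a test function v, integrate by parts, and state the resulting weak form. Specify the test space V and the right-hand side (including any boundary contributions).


V = H^1(0, π) (v unrestricted at boundary; u is determined up to an additive constant); weak form: ∫_0^π u'v' dx = ∫_0^π ((π*x*(x - 3) + 1 + π^2*(9 - 2*π)/6)/π) v dx + v(π) − 2·v(0) for all v ∈ V.

Multiply both sides by a test function v and integrate from 0 to π:
  ∫_0^π −u''(x) v(x) dx = ∫_0^π f(x) v(x) dx.
Integrate the LHS by parts once:
  ∫_0^π −u'' v dx = −[u'(x) v(x)]_0^π + ∫_0^π u'(x) v'(x) dx.
Thus ∫_0^π u'(x) v'(x) dx = ∫_0^π f(x) v(x) dx + [u'(x) v(x)]_0^π.
Choose V so that boundary terms are either known or forced to vanish.
u has inhomogeneous Neumann u'(0) = 2, u'(π) = 1. [u' v]_0^π = (1)·v(π) − (2)·v(0) = v(π) − 2·v(0). Take V = H^1(0, π); boundary term becomes part of RHS.
Weak formulation: find u (satisfying any essential BC) such that ∫_0^π u'(x) v'(x) dx = ∫_0^π f v dx + v(π) − 2·v(0) for all v ∈ V (Neumann data are natural BCs: they enter the RHS as boundary terms).
Substituting f(x) = (π*x*(x - 3) + 1 + π^2*(9 - 2*π)/6)/π, the right-hand side is ∫_0^π ((π*x*(x - 3) + 1 + π^2*(9 - 2*π)/6)/π) v dx + v(π) − 2·v(0).
Compatibility check (pure Neumann): taking v ≡ 1 ∈ V gives 0 = ∫_0^π f dx + (1) − (2), i.e. ∫_0^π f dx must equal u'(0) − u'(π) = 1. Indeed ∫_0^π ((π*x*(x - 3) + 1 + π^2*(9 - 2*π)/6)/π) dx = 1, so the data are compatible. The solution is then unique only up to an additive constant (fix it e.g. by requiring ∫_0^π u dx = 0).


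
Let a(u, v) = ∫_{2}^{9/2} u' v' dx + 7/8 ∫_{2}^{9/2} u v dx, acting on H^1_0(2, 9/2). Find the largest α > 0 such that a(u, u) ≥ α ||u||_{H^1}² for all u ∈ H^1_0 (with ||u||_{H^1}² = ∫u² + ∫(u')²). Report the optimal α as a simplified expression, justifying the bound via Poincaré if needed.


α = (175 + 32*π^2)/(8*(25 + 4*π^2))

Coercivity of a(·,·) on H^1_0(2, 9/2) means a(u, u) ≥ α ||u||_{H^1}² for every u ∈ H^1_0.
The interval has length L = 5/2, and Poincaré/coercivity depend only on L. Here a(u, u) = ∫(u')² + (7/8)·∫u².
Here 0 < c = 7/8 < 1. The condition a(u,u) ≥ α||u||_{H^1}² reads (1−α)∫(u')² ≥ (α−c)∫u². Any admissible α is ≤ 1 (rapidly oscillating u have ∫u²/∫(u')² → 0), and α = 1 would force 0 ≥ (1−c)∫u², impossible since c < 1; so 1−α > 0. By the sharp Poincaré inequality on H^1_0 of an interval of length L, ∫(u')² ≥ (π/L)²∫u² with equality for the first sine mode sin(π(x−x₀)/L) (x₀ the left endpoint), so the inequality holds for all u iff (1−α)(π/L)² ≥ α − c, i.e. α ≤ ((π/L)² + c)/((π/L)² + 1) = (1 + c(L/π)²)/(1 + (L/π)²). With (π/L)² = 4*π^2/25 and c = 7/8, the largest admissible constant is α = ((π/L)² + c)/((π/L)² + 1).
Simplifying, α = (175 + 32*π^2)/(8*(25 + 4*π^2)).


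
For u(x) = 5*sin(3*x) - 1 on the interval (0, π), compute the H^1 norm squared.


||u||_{H^1(0,π)}^2 = -20/3 + 126*π

u'(x) = 15*cos(3*x).
Expand u² and (u')² and integrate term by term on (0, π), using: for integers n ≥ 1, ∫_0^π sin²(nx) dx = ∫_0^π cos²(nx) dx = π/2; for n ≠ n', ∫_0^π sin(nx)sin(n'x) dx = ∫_0^π cos(nx)cos(n'x) dx = 0; and by product-to-sum, ∫_0^π sin(nx)cos(n'x) dx = ½∫_0^π [sin((n+n')x) + sin((n−n')x)] dx, which is 0 when n+n' is even and 2n/(n²−n'²) when n+n' is odd (it need not vanish on (0, π)). For the constant mode: ∫_0^π 1 dx = π, ∫_0^π cos(nx) dx = 0, ∫_0^π sin(nx) dx = (1−(−1)^n)/n.
  u² squared terms: (-1)²·∫1 dx = 1·π = π;  (5)²·∫sin(3x)² dx = 25·π/2 = 25*π/2.
  u² cross terms: 2·(-1)·(5)·∫1·sin(3x) dx = -10·(2/3) = -20/3.
  So ∫_0^π u² dx = π + 25*π/2 − 20/3 = -20/3 + 27*π/2.
  (u')² squared terms: (15)²·∫cos(3x)² dx = 225·π/2 = 225*π/2.
  So ∫_0^π (u')² dx = 225*π/2.
||u||_{H^1}^2 = (-20/3 + 27*π/2) + (225*π/2) = -20/3 + 126*π.


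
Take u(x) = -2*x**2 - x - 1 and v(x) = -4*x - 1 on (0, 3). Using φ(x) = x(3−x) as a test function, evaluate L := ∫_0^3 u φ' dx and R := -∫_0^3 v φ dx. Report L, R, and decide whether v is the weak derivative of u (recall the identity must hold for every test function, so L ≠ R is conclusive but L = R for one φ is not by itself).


LHS = 63/2, RHS = 63/2. Yes, v = u' weakly.

u(x) = -2*x**2 - x - 1, classical derivative u'(x) = -4*x - 1.
φ(x) = x(3−x), so φ'(x) = 3 - 2*x.
Note φ(0) = φ(3) = 0, so the boundary term u·φ vanishes.
LHS = ∫_0^3 u(x) φ'(x) dx = ∫_0^3 (4*x^3 - 4*x^2 - x - 3) dx. Term by term:
  ∫_0^3 4*x^3 dx = 81;  ∫_0^3 -4*x^2 dx = -36;  ∫_0^3 -x dx = -9/2;
  ∫_0^3 -3 dx = -9.
Sum: 81 − 36 − 9/2 − 9 = 63/2.
So LHS = 63/2.
∫_0^3 v(x) φ(x) dx = ∫_0^3 (4*x^3 - 11*x^2 - 3*x) dx. Term by term:
  ∫_0^3 4*x^3 dx = 81;  ∫_0^3 -11*x^2 dx = -99;  ∫_0^3 -3*x dx = -27/2.
Sum: 81 − 99 − 27/2 = -63/2.
So RHS = -∫_0^3 v(x) φ(x) dx = 63/2.
LHS = RHS, so the identity holds for this test φ.
Moreover u is smooth here and v(x) = u'(x) = -4*x - 1 pointwise, so the identity holds for every test function. Hence v is the weak derivative of u.


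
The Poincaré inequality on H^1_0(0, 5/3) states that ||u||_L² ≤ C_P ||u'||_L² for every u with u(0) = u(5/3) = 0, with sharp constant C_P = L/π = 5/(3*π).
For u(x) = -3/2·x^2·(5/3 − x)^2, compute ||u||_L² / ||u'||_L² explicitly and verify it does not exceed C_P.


||u||_L² / ||u'||_L² = 5*sqrt(3)/18 < C_P = 5/(3*π).

u(x) = -3/2·x^2·(5/3 − x)^2, so u'(x) = x*(-18*x^2 + 45*x - 25)/3.
u(x) = -3/2·x^2·(5/3 − x)^2 vanishes at x = 0 and x = 5/3, so u ∈ H^1_0(0, 5/3). Differentiate via the product rule and integrate the resulting polynomials term by term.
  ∫_0^5/3 u² dx = ∫_0^5/3 (9*x^8/4 - 15*x^7 + 75*x^6/2 - 125*x^5/3 + 625*x^4/36) dx. Term by term:
    ∫_0^5/3 9*x^8/4 dx = 1953125/78732;  ∫_0^5/3 -15*x^7 dx = -1953125/17496;  ∫_0^5/3 75*x^6/2 dx = 1953125/10206;
    ∫_0^5/3 -125*x^5/3 dx = -1953125/13122;  ∫_0^5/3 625*x^4/36 dx = 390625/8748.
  Sum: 1953125/78732 − 1953125/17496 + 1953125/10206 − 1953125/13122 + 390625/8748 = 390625/1102248.
  ∫_0^5/3 (u')² dx = ∫_0^5/3 (36*x^6 - 180*x^5 + 325*x^4 - 250*x^3 + 625*x^2/9) dx. Term by term:
    ∫_0^5/3 36*x^6 dx = 312500/1701;  ∫_0^5/3 -180*x^5 dx = -156250/243;  ∫_0^5/3 325*x^4 dx = 203125/243;
    ∫_0^5/3 -250*x^3 dx = -78125/162;  ∫_0^5/3 625*x^2/9 dx = 78125/729.
  Sum: 312500/1701 − 156250/243 + 203125/243 − 78125/162 + 78125/729 = 15625/10206.
∫_0^5/3 u² dx = 390625/1102248, so ||u||_L² = 625*sqrt(42)/6804.
∫_0^5/3 (u')² dx = 15625/10206, so ||u'||_L² = 125*sqrt(14)/378.
Ratio ||u||_L² / ||u'||_L² = 5*sqrt(3)/18.
Sharp Poincaré constant on H^1_0(0, 5/3) is C_P = L/π = 5/(3*π), achieved by sin(3*π/5·x).
A polynomial bump cannot attain the sharp Poincaré constant (only the first sine eigenfunction does), so the ratio is strictly less than C_P, consistent with ||u||_L² ≤ C_P ||u'||_L².
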